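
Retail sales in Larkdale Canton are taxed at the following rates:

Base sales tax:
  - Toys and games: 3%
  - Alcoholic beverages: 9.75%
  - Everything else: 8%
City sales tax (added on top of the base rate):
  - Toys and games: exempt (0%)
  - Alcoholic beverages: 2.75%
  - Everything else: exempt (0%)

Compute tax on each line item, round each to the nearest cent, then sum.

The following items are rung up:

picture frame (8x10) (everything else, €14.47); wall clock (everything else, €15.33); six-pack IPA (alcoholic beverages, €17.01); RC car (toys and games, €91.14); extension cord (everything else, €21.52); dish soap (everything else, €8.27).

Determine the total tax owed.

Picture frame (8x10) €14.47: everything else → 8% + 0% city = 8% → €1.16
Wall clock €15.33: everything else → 8% + 0% city = 8% → €1.23
Six-pack IPA €17.01: alcoholic beverages → 9.75% + 2.75% city = 12.5% → €2.13
RC car €91.14: toys and games → 3% + 0% city = 3% → €2.73
Extension cord €21.52: everything else → 8% + 0% city = 8% → €1.72
Dish soap €8.27: everything else → 8% + 0% city = 8% → €0.66
Total tax = €1.16 + €1.23 + €2.13 + €2.73 + €1.72 + €0.66 = €9.63

€9.63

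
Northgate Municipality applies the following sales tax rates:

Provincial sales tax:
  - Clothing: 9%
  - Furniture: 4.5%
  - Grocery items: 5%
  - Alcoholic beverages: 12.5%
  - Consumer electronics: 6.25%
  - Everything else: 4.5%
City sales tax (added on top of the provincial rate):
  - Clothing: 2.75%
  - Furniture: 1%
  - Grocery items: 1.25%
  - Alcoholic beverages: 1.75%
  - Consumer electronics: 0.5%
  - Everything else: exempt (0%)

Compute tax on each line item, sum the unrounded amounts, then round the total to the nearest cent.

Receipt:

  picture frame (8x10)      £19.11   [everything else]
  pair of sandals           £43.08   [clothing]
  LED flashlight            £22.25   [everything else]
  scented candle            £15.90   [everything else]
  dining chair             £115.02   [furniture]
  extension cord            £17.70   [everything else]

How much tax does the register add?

Picture frame (8x10) £19.11: everything else → 4.5% + 0% city = 4.5% → £0.85995
Pair of sandals £43.08: clothing → 9% + 2.75% city = 11.75% → £5.0619
LED flashlight £22.25: everything else → 4.5% + 0% city = 4.5% → £1.00125
Scented candle £15.90: everything else → 4.5% + 0% city = 4.5% → £0.7155
Dining chair £115.02: furniture → 4.5% + 1% city = 5.5% → £6.3261
Extension cord £17.70: everything else → 4.5% + 0% city = 4.5% → £0.7965
Unrounded tax sum = £14.7612 → £14.76

£14.76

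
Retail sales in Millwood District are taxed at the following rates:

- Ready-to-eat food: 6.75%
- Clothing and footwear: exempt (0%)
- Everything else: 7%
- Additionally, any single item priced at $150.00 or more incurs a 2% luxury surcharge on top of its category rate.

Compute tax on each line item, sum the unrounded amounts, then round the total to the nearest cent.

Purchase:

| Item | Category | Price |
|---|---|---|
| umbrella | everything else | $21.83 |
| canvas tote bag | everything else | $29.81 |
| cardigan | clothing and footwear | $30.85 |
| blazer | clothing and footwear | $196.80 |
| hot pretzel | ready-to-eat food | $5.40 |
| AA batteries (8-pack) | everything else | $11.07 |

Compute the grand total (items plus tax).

$304.45

Umbrella $21.83: everything else → 7% → $1.5281
Canvas tote bag $29.81: everything else → 7% → $2.0867
Cardigan $30.85: clothing and footwear → 0% → $0.00
Blazer $196.80: clothing and footwear → 0% + 2% surcharge = 2% → $3.936
Hot pretzel $5.40: ready-to-eat food → 6.75% → $0.3645
AA batteries (8-pack) $11.07: everything else → 7% → $0.7749
Subtotal = $295.76; unrounded tax = $8.6902 → $8.69; total due = $304.45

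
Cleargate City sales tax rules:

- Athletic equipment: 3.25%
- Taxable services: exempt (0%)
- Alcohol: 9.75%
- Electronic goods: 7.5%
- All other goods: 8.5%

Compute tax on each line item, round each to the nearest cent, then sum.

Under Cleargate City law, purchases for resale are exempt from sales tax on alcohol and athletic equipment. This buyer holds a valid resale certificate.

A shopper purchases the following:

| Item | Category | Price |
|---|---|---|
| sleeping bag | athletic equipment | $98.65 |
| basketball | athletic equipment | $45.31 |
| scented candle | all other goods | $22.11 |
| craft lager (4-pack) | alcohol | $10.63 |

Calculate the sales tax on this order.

Sleeping bag $98.65: athletic equipment, buyer-exempt → 0% → $0.00
Basketball $45.31: athletic equipment, buyer-exempt → 0% → $0.00
Scented candle $22.11: all other goods → 8.5% → $1.88
Craft lager (4-pack) $10.63: alcohol, buyer-exempt → 0% → $0.00
Total tax = $1.88

$1.88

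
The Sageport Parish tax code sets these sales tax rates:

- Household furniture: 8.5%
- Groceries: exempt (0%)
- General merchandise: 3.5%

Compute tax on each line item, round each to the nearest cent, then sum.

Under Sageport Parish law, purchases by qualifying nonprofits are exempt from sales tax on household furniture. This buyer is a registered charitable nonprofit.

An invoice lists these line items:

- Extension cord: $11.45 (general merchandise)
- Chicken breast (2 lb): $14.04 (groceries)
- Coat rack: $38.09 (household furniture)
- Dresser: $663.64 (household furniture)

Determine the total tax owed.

$0.40

Extension cord $11.45: general merchandise → 3.5% → $0.40
Chicken breast (2 lb) $14.04: groceries → 0% → $0.00
Coat rack $38.09: household furniture, buyer-exempt → 0% → $0.00
Dresser $663.64: household furniture, buyer-exempt → 0% → $0.00
Total tax = $0.40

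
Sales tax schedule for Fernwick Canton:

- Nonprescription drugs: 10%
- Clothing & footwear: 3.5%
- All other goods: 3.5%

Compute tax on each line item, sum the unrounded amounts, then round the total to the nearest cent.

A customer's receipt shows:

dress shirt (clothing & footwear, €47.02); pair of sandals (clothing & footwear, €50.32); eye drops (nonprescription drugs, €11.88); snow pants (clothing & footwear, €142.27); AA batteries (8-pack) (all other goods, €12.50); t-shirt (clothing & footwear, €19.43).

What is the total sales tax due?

Dress shirt €47.02: clothing & footwear → 3.5% → €1.6457
Pair of sandals €50.32: clothing & footwear → 3.5% → €1.7612
Eye drops €11.88: nonprescription drugs → 10% → €1.188
Snow pants €142.27: clothing & footwear → 3.5% → €4.97945
AA batteries (8-pack) €12.50: all other goods → 3.5% → €0.4375
T-shirt €19.43: clothing & footwear → 3.5% → €0.68005
Unrounded tax sum = €10.6919 → €10.69

€10.69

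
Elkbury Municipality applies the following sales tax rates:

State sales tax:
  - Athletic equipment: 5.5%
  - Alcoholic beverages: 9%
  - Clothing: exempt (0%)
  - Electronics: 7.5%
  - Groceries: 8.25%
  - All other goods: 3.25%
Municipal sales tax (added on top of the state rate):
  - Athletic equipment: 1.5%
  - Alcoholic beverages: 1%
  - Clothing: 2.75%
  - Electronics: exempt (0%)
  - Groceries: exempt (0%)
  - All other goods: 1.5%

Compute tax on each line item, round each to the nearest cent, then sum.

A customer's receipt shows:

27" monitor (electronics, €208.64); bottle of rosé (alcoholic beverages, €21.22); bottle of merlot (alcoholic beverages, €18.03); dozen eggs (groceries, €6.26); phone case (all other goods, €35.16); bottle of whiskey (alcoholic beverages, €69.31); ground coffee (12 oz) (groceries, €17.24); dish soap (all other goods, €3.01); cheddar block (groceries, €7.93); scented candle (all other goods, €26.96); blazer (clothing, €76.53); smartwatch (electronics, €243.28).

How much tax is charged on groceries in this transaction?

Dozen eggs €6.26: groceries → 8.25% + 0% municipal = 8.25% → €0.52
Ground coffee (12 oz) €17.24: groceries → 8.25% + 0% municipal = 8.25% → €1.42
Cheddar block €7.93: groceries → 8.25% + 0% municipal = 8.25% → €0.65
Tax on groceries = €0.52 + €1.42 + €0.65 = €2.59

€2.59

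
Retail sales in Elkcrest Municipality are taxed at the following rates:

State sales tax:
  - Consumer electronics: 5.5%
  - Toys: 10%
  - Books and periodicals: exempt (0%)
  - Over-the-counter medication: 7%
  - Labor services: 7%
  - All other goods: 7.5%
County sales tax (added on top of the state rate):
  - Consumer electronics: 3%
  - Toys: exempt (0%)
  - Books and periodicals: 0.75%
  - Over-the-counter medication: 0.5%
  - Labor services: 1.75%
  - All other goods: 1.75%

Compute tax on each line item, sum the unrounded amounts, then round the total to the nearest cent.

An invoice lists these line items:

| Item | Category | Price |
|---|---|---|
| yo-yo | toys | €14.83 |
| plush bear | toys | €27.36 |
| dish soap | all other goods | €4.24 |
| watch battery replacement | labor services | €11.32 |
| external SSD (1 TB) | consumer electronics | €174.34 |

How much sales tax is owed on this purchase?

Yo-yo €14.83: toys → 10% + 0% county = 10% → €1.483
Plush bear €27.36: toys → 10% + 0% county = 10% → €2.736
Dish soap €4.24: all other goods → 7.5% + 1.75% county = 9.25% → €0.3922
Watch battery replacement €11.32: labor services → 7% + 1.75% county = 8.75% → €0.9905
External SSD (1 TB) €174.34: consumer electronics → 5.5% + 3% county = 8.5% → €14.8189
Unrounded tax sum = €20.4206 → €20.42

€20.42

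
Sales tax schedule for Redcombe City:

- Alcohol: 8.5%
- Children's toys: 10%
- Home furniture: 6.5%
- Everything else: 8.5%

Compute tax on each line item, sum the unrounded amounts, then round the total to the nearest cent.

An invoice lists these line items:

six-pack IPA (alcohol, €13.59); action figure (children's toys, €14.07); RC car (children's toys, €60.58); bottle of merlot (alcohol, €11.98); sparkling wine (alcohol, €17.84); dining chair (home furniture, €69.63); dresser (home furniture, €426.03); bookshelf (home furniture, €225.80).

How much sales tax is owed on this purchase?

Six-pack IPA €13.59: alcohol → 8.5% → €1.15515
Action figure €14.07: children's toys → 10% → €1.407
RC car €60.58: children's toys → 10% → €6.058
Bottle of merlot €11.98: alcohol → 8.5% → €1.0183
Sparkling wine €17.84: alcohol → 8.5% → €1.5164
Dining chair €69.63: home furniture → 6.5% → €4.52595
Dresser €426.03: home furniture → 6.5% → €27.69195
Bookshelf €225.80: home furniture → 6.5% → €14.677
Unrounded tax sum = €58.04975 → €58.05

€58.05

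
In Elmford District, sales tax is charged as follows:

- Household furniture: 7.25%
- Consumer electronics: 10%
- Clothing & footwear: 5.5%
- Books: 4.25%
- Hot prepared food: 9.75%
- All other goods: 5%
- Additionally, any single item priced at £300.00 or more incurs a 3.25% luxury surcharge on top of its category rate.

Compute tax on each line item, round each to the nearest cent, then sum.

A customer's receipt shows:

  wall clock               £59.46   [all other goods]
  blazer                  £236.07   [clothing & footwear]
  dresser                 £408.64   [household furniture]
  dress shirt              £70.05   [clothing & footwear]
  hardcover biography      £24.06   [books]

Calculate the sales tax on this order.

Wall clock £59.46: all other goods → 5% → £2.97
Blazer £236.07: clothing & footwear → 5.5% → £12.98
Dresser £408.64: household furniture → 7.25% + 3.25% surcharge = 10.5% → £42.91
Dress shirt £70.05: clothing & footwear → 5.5% → £3.85
Hardcover biography £24.06: books → 4.25% → £1.02
Total tax = £2.97 + £12.98 + £42.91 + £3.85 + £1.02 = £63.73

£63.73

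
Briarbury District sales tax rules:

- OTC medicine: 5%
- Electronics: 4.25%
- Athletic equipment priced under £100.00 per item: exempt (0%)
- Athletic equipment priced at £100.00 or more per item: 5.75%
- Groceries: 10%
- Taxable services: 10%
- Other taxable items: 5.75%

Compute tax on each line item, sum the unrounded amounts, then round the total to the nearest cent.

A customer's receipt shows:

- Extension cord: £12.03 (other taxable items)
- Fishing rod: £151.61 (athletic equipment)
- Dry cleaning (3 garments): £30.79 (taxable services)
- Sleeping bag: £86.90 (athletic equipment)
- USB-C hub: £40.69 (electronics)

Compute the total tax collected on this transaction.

£14.22

Extension cord £12.03: other taxable items → 5.75% → £0.691725
Fishing rod £151.61: athletic equipment, £100.00 or more → 5.75% → £8.717575
Dry cleaning (3 garments) £30.79: taxable services → 10% → £3.079
Sleeping bag £86.90: athletic equipment, under £100.00 → 0% → £0.00
USB-C hub £40.69: electronics → 4.25% → £1.729325
Unrounded tax sum = £14.217625 → £14.22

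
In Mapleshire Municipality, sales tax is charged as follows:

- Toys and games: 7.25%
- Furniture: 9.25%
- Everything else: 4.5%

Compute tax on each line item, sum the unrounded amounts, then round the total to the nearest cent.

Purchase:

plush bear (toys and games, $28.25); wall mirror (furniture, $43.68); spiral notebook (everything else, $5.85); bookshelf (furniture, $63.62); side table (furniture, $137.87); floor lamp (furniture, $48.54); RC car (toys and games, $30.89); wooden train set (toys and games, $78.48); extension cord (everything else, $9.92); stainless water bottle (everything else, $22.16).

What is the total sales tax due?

$38.85

Plush bear $28.25: toys and games → 7.25% → $2.048125
Wall mirror $43.68: furniture → 9.25% → $4.0404
Spiral notebook $5.85: everything else → 4.5% → $0.26325
Bookshelf $63.62: furniture → 9.25% → $5.88485
Side table $137.87: furniture → 9.25% → $12.752975
Floor lamp $48.54: furniture → 9.25% → $4.48995
RC car $30.89: toys and games → 7.25% → $2.239525
Wooden train set $78.48: toys and games → 7.25% → $5.6898
Extension cord $9.92: everything else → 4.5% → $0.4464
Stainless water bottle $22.16: everything else → 4.5% → $0.9972
Unrounded tax sum = $38.852475 → $38.85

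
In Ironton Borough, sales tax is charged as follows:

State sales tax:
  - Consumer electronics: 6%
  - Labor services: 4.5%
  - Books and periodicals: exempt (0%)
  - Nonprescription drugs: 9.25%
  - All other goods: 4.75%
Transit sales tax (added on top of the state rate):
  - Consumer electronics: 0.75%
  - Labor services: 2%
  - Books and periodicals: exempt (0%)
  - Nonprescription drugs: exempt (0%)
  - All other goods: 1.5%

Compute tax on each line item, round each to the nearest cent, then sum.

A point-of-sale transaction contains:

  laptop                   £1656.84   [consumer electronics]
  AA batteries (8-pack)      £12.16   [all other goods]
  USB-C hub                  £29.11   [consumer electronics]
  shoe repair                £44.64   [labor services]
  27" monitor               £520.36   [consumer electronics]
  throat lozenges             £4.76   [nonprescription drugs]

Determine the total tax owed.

£153.02

Laptop £1656.84: consumer electronics → 6% + 0.75% transit = 6.75% → £111.84
AA batteries (8-pack) £12.16: all other goods → 4.75% + 1.5% transit = 6.25% → £0.76
USB-C hub £29.11: consumer electronics → 6% + 0.75% transit = 6.75% → £1.96
Shoe repair £44.64: labor services → 4.5% + 2% transit = 6.5% → £2.90
27" monitor £520.36: consumer electronics → 6% + 0.75% transit = 6.75% → £35.12
Throat lozenges £4.76: nonprescription drugs → 9.25% + 0% transit = 9.25% → £0.44
Total tax = £111.84 + £0.76 + £1.96 + £2.90 + £35.12 + £0.44 = £153.02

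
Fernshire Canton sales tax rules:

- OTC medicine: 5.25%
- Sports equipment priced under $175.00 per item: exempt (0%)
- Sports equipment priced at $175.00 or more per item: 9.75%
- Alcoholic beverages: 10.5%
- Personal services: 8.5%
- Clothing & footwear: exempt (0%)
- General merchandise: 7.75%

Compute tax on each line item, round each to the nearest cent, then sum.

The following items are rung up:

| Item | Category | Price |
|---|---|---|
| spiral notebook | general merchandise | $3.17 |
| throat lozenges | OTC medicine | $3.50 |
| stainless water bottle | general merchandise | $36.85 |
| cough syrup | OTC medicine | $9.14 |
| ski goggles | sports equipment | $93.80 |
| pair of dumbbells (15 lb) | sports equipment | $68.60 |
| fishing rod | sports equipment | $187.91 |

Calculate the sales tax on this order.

$22.09

Spiral notebook $3.17: general merchandise → 7.75% → $0.25
Throat lozenges $3.50: OTC medicine → 5.25% → $0.18
Stainless water bottle $36.85: general merchandise → 7.75% → $2.86
Cough syrup $9.14: OTC medicine → 5.25% → $0.48
Ski goggles $93.80: sports equipment, under $175.00 → 0% → $0.00
Pair of dumbbells (15 lb) $68.60: sports equipment, under $175.00 → 0% → $0.00
Fishing rod $187.91: sports equipment, $175.00 or more → 9.75% → $18.32
Total tax = $0.25 + $0.18 + $2.86 + $0.48 + $18.32 = $22.09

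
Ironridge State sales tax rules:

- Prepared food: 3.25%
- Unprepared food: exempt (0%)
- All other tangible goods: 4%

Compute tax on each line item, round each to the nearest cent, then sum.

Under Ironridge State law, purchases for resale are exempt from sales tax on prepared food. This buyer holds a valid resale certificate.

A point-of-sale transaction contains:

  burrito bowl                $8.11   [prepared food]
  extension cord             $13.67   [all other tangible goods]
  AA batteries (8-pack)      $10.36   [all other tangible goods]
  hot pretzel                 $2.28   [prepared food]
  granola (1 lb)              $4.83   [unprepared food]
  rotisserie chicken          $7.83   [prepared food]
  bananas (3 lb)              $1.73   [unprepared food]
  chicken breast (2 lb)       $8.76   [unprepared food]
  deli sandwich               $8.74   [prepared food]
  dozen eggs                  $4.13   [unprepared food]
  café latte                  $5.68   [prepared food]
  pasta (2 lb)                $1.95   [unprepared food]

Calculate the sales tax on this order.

$0.96

Burrito bowl $8.11: prepared food, buyer-exempt → 0% → $0.00
Extension cord $13.67: all other tangible goods → 4% → $0.55
AA batteries (8-pack) $10.36: all other tangible goods → 4% → $0.41
Hot pretzel $2.28: prepared food, buyer-exempt → 0% → $0.00
Granola (1 lb) $4.83: unprepared food → 0% → $0.00
Rotisserie chicken $7.83: prepared food, buyer-exempt → 0% → $0.00
Bananas (3 lb) $1.73: unprepared food → 0% → $0.00
Chicken breast (2 lb) $8.76: unprepared food → 0% → $0.00
Deli sandwich $8.74: prepared food, buyer-exempt → 0% → $0.00
Dozen eggs $4.13: unprepared food → 0% → $0.00
Café latte $5.68: prepared food, buyer-exempt → 0% → $0.00
Pasta (2 lb) $1.95: unprepared food → 0% → $0.00
Total tax = $0.55 + $0.41 = $0.96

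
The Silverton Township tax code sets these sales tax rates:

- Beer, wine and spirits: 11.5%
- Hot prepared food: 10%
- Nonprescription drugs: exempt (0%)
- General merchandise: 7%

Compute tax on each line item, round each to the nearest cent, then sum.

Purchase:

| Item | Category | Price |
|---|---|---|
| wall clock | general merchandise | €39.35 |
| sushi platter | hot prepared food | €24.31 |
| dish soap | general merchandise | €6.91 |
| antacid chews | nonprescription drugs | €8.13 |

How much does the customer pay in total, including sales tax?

Wall clock €39.35: general merchandise → 7% → €2.75
Sushi platter €24.31: hot prepared food → 10% → €2.43
Dish soap €6.91: general merchandise → 7% → €0.48
Antacid chews €8.13: nonprescription drugs → 0% → €0.00
Subtotal = €78.70; tax = €5.66; total due = €84.36

€84.36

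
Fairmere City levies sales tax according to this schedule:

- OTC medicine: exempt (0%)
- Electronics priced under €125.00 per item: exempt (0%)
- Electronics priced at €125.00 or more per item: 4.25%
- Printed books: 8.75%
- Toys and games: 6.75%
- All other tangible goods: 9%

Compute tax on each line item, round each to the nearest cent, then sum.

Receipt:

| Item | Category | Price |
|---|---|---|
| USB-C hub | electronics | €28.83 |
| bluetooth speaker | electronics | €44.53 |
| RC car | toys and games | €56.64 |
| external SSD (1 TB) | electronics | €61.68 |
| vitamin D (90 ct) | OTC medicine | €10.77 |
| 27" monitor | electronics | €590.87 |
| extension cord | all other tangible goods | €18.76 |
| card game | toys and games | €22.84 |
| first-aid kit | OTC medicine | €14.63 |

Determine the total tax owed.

USB-C hub €28.83: electronics, under €125.00 → 0% → €0.00
Bluetooth speaker €44.53: electronics, under €125.00 → 0% → €0.00
RC car €56.64: toys and games → 6.75% → €3.82
External SSD (1 TB) €61.68: electronics, under €125.00 → 0% → €0.00
Vitamin D (90 ct) €10.77: OTC medicine → 0% → €0.00
27" monitor €590.87: electronics, €125.00 or more → 4.25% → €25.11
Extension cord €18.76: all other tangible goods → 9% → €1.69
Card game €22.84: toys and games → 6.75% → €1.54
First-aid kit €14.63: OTC medicine → 0% → €0.00
Total tax = €3.82 + €25.11 + €1.69 + €1.54 = €32.16

€32.16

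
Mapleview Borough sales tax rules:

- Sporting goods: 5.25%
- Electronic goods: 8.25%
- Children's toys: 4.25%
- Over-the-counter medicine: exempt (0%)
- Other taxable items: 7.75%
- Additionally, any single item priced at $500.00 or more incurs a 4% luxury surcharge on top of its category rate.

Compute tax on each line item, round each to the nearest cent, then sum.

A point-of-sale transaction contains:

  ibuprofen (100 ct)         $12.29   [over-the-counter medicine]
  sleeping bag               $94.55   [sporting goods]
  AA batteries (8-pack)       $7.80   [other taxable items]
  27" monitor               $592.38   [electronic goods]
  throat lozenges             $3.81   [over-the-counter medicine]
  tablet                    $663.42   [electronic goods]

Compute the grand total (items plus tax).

Ibuprofen (100 ct) $12.29: over-the-counter medicine → 0% → $0.00
Sleeping bag $94.55: sporting goods → 5.25% → $4.96
AA batteries (8-pack) $7.80: other taxable items → 7.75% → $0.60
27" monitor $592.38: electronic goods → 8.25% + 4% surcharge = 12.25% → $72.57
Throat lozenges $3.81: over-the-counter medicine → 0% → $0.00
Tablet $663.42: electronic goods → 8.25% + 4% surcharge = 12.25% → $81.27
Subtotal = $1374.25; tax = $159.40; total due = $1533.65

$1533.65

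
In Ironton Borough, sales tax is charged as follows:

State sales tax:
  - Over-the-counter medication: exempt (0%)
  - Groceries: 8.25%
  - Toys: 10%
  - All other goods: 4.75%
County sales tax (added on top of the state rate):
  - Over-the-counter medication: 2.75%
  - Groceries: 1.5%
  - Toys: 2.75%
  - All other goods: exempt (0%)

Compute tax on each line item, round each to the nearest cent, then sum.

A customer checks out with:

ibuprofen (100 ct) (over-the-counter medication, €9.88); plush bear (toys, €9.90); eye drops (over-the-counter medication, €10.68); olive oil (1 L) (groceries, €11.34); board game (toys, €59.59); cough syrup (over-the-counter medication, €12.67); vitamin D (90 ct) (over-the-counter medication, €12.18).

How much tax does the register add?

€11.21

Ibuprofen (100 ct) €9.88: over-the-counter medication → 0% + 2.75% county = 2.75% → €0.27
Plush bear €9.90: toys → 10% + 2.75% county = 12.75% → €1.26
Eye drops €10.68: over-the-counter medication → 0% + 2.75% county = 2.75% → €0.29
Olive oil (1 L) €11.34: groceries → 8.25% + 1.5% county = 9.75% → €1.11
Board game €59.59: toys → 10% + 2.75% county = 12.75% → €7.60
Cough syrup €12.67: over-the-counter medication → 0% + 2.75% county = 2.75% → €0.35
Vitamin D (90 ct) €12.18: over-the-counter medication → 0% + 2.75% county = 2.75% → €0.33
Total tax = €0.27 + €1.26 + €0.29 + €1.11 + €7.60 + €0.35 + €0.33 = €11.21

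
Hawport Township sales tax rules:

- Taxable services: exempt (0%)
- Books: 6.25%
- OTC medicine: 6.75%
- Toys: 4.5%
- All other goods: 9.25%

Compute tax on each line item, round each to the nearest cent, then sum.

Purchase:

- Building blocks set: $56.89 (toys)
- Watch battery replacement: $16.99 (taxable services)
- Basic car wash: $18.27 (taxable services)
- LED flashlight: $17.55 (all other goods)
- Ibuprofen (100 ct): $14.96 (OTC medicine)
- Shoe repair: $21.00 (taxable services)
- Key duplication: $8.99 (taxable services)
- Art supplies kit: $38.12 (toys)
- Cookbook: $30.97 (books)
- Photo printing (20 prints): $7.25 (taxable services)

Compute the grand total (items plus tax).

$239.84

Building blocks set $56.89: toys → 4.5% → $2.56
Watch battery replacement $16.99: taxable services → 0% → $0.00
Basic car wash $18.27: taxable services → 0% → $0.00
LED flashlight $17.55: all other goods → 9.25% → $1.62
Ibuprofen (100 ct) $14.96: OTC medicine → 6.75% → $1.01
Shoe repair $21.00: taxable services → 0% → $0.00
Key duplication $8.99: taxable services → 0% → $0.00
Art supplies kit $38.12: toys → 4.5% → $1.72
Cookbook $30.97: books → 6.25% → $1.94
Photo printing (20 prints) $7.25: taxable services → 0% → $0.00
Subtotal = $230.99; tax = $8.85; total due = $239.84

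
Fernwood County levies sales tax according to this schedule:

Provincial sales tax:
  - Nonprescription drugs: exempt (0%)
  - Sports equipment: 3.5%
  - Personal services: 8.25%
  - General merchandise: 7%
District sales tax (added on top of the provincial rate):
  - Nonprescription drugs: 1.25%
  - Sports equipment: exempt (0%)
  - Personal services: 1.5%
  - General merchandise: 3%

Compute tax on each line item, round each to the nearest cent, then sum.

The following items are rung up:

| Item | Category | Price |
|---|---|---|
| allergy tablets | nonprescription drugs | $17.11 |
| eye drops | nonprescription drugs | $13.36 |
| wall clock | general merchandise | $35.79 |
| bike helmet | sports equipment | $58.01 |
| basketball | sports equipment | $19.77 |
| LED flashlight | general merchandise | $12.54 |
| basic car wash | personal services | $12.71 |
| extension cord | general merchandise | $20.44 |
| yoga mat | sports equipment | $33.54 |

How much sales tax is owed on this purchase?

$12.38

Allergy tablets $17.11: nonprescription drugs → 0% + 1.25% district = 1.25% → $0.21
Eye drops $13.36: nonprescription drugs → 0% + 1.25% district = 1.25% → $0.17
Wall clock $35.79: general merchandise → 7% + 3% district = 10% → $3.58
Bike helmet $58.01: sports equipment → 3.5% + 0% district = 3.5% → $2.03
Basketball $19.77: sports equipment → 3.5% + 0% district = 3.5% → $0.69
LED flashlight $12.54: general merchandise → 7% + 3% district = 10% → $1.25
Basic car wash $12.71: personal services → 8.25% + 1.5% district = 9.75% → $1.24
Extension cord $20.44: general merchandise → 7% + 3% district = 10% → $2.04
Yoga mat $33.54: sports equipment → 3.5% + 0% district = 3.5% → $1.17
Total tax = $0.21 + $0.17 + $3.58 + $2.03 + $0.69 + $1.25 + $1.24 + $2.04 + $1.17 = $12.38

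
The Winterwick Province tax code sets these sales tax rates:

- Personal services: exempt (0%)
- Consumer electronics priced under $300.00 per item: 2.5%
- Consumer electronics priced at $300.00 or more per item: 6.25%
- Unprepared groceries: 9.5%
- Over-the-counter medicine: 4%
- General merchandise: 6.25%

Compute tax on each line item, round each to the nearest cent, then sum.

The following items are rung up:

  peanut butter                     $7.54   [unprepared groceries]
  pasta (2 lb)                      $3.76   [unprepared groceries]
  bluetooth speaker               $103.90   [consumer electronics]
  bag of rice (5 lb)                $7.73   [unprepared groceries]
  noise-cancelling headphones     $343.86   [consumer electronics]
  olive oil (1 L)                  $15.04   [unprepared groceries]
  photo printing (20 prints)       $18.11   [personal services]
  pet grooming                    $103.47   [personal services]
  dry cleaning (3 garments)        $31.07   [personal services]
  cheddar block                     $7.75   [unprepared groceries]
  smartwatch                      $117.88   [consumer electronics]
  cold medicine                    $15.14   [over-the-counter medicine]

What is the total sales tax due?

$31.63

Peanut butter $7.54: unprepared groceries → 9.5% → $0.72
Pasta (2 lb) $3.76: unprepared groceries → 9.5% → $0.36
Bluetooth speaker $103.90: consumer electronics, under $300.00 → 2.5% → $2.60
Bag of rice (5 lb) $7.73: unprepared groceries → 9.5% → $0.73
Noise-cancelling headphones $343.86: consumer electronics, $300.00 or more → 6.25% → $21.49
Olive oil (1 L) $15.04: unprepared groceries → 9.5% → $1.43
Photo printing (20 prints) $18.11: personal services → 0% → $0.00
Pet grooming $103.47: personal services → 0% → $0.00
Dry cleaning (3 garments) $31.07: personal services → 0% → $0.00
Cheddar block $7.75: unprepared groceries → 9.5% → $0.74
Smartwatch $117.88: consumer electronics, under $300.00 → 2.5% → $2.95
Cold medicine $15.14: over-the-counter medicine → 4% → $0.61
Total tax = $0.72 + $0.36 + $2.60 + $0.73 + $21.49 + $1.43 + $0.74 + $2.95 + $0.61 = $31.63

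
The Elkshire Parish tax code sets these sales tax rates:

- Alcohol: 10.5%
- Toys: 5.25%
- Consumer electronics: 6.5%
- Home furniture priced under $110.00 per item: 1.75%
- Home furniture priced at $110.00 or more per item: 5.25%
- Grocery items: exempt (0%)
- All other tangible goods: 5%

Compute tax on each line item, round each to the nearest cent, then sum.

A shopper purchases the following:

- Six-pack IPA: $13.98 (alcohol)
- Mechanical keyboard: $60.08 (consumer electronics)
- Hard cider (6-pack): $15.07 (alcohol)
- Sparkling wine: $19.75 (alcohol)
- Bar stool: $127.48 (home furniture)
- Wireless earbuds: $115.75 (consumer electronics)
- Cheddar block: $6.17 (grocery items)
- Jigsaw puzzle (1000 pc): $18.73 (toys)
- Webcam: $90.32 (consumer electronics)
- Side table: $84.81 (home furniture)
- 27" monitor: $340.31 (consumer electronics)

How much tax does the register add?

$53.69

Six-pack IPA $13.98: alcohol → 10.5% → $1.47
Mechanical keyboard $60.08: consumer electronics → 6.5% → $3.91
Hard cider (6-pack) $15.07: alcohol → 10.5% → $1.58
Sparkling wine $19.75: alcohol → 10.5% → $2.07
Bar stool $127.48: home furniture, $110.00 or more → 5.25% → $6.69
Wireless earbuds $115.75: consumer electronics → 6.5% → $7.52
Cheddar block $6.17: grocery items → 0% → $0.00
Jigsaw puzzle (1000 pc) $18.73: toys → 5.25% → $0.98
Webcam $90.32: consumer electronics → 6.5% → $5.87
Side table $84.81: home furniture, under $110.00 → 1.75% → $1.48
27" monitor $340.31: consumer electronics → 6.5% → $22.12
Total tax = $1.47 + $3.91 + $1.58 + $2.07 + $6.69 + $7.52 + $0.98 + $5.87 + $1.48 + $22.12 = $53.69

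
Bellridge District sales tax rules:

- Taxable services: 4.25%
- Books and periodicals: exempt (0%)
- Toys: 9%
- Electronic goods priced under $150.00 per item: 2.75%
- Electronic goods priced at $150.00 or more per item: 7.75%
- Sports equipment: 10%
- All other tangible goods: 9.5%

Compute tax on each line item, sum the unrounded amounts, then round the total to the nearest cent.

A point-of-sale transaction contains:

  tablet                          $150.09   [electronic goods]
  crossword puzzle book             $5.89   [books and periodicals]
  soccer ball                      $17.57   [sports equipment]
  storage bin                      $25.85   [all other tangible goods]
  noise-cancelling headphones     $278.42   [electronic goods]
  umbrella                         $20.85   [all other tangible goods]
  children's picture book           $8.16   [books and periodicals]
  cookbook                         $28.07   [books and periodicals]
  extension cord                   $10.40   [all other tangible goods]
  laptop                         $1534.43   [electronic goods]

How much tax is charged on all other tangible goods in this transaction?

Storage bin $25.85: all other tangible goods → 9.5% → $2.45575
Umbrella $20.85: all other tangible goods → 9.5% → $1.98075
Extension cord $10.40: all other tangible goods → 9.5% → $0.988
Tax on all other tangible goods: unrounded sum = $5.4245 → $5.42

$5.42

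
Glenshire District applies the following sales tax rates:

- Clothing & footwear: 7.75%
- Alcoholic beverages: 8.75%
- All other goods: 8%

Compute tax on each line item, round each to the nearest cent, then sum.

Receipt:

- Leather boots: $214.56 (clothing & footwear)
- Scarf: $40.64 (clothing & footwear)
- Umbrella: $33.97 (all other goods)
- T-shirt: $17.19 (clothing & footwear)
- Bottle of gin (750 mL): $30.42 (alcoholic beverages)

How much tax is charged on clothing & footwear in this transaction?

$21.11

Leather boots $214.56: clothing & footwear → 7.75% → $16.63
Scarf $40.64: clothing & footwear → 7.75% → $3.15
T-shirt $17.19: clothing & footwear → 7.75% → $1.33
Tax on clothing & footwear = $16.63 + $3.15 + $1.33 = $21.11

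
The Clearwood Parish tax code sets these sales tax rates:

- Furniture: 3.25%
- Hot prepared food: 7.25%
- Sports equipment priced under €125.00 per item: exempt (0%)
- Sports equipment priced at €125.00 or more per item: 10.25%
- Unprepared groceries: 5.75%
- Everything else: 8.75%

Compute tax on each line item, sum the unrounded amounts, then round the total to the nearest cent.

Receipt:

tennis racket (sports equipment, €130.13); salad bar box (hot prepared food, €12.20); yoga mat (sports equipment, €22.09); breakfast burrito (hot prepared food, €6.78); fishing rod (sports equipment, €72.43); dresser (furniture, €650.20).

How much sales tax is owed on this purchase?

Tennis racket €130.13: sports equipment, €125.00 or more → 10.25% → €13.338325
Salad bar box €12.20: hot prepared food → 7.25% → €0.8845
Yoga mat €22.09: sports equipment, under €125.00 → 0% → €0.00
Breakfast burrito €6.78: hot prepared food → 7.25% → €0.49155
Fishing rod €72.43: sports equipment, under €125.00 → 0% → €0.00
Dresser €650.20: furniture → 3.25% → €21.1315
Unrounded tax sum = €35.845875 → €35.85

€35.85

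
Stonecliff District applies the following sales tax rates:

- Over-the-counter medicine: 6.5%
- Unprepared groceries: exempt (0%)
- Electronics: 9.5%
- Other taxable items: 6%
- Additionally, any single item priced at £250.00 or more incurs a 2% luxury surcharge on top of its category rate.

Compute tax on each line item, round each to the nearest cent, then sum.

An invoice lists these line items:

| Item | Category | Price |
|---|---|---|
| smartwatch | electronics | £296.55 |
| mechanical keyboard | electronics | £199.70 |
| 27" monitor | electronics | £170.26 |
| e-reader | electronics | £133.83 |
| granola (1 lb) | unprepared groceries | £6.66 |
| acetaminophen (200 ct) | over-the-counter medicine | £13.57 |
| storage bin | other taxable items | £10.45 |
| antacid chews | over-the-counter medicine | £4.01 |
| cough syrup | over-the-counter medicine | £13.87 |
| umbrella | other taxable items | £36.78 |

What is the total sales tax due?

Smartwatch £296.55: electronics → 9.5% + 2% surcharge = 11.5% → £34.10
Mechanical keyboard £199.70: electronics → 9.5% → £18.97
27" monitor £170.26: electronics → 9.5% → £16.17
E-reader £133.83: electronics → 9.5% → £12.71
Granola (1 lb) £6.66: unprepared groceries → 0% → £0.00
Acetaminophen (200 ct) £13.57: over-the-counter medicine → 6.5% → £0.88
Storage bin £10.45: other taxable items → 6% → £0.63
Antacid chews £4.01: over-the-counter medicine → 6.5% → £0.26
Cough syrup £13.87: over-the-counter medicine → 6.5% → £0.90
Umbrella £36.78: other taxable items → 6% → £2.21
Total tax = £34.10 + £18.97 + £16.17 + £12.71 + £0.88 + £0.63 + £0.26 + £0.90 + £2.21 = £86.83

£86.83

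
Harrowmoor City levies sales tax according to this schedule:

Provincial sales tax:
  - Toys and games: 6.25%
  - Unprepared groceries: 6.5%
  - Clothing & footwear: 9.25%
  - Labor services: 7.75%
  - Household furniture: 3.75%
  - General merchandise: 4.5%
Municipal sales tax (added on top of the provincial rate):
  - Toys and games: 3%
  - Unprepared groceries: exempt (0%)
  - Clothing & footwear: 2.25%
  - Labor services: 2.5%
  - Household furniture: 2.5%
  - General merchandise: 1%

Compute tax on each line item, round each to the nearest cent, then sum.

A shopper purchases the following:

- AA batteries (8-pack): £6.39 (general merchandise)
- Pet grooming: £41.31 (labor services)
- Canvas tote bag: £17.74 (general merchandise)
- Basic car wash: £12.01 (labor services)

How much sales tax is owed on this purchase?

AA batteries (8-pack) £6.39: general merchandise → 4.5% + 1% municipal = 5.5% → £0.35
Pet grooming £41.31: labor services → 7.75% + 2.5% municipal = 10.25% → £4.23
Canvas tote bag £17.74: general merchandise → 4.5% + 1% municipal = 5.5% → £0.98
Basic car wash £12.01: labor services → 7.75% + 2.5% municipal = 10.25% → £1.23
Total tax = £0.35 + £4.23 + £0.98 + £1.23 = £6.79

£6.79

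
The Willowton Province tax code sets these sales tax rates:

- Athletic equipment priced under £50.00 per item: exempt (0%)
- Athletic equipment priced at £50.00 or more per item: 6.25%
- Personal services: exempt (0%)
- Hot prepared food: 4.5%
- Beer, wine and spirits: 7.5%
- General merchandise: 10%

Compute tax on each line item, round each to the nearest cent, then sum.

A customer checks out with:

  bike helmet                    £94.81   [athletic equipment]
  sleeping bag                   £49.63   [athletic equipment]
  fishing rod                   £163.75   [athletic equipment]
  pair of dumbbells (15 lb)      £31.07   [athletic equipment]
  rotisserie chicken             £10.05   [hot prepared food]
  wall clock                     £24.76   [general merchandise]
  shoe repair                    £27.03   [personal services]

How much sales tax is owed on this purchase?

Bike helmet £94.81: athletic equipment, £50.00 or more → 6.25% → £5.93
Sleeping bag £49.63: athletic equipment, under £50.00 → 0% → £0.00
Fishing rod £163.75: athletic equipment, £50.00 or more → 6.25% → £10.23
Pair of dumbbells (15 lb) £31.07: athletic equipment, under £50.00 → 0% → £0.00
Rotisserie chicken £10.05: hot prepared food → 4.5% → £0.45
Wall clock £24.76: general merchandise → 10% → £2.48
Shoe repair £27.03: personal services → 0% → £0.00
Total tax = £5.93 + £10.23 + £0.45 + £2.48 = £19.09

£19.09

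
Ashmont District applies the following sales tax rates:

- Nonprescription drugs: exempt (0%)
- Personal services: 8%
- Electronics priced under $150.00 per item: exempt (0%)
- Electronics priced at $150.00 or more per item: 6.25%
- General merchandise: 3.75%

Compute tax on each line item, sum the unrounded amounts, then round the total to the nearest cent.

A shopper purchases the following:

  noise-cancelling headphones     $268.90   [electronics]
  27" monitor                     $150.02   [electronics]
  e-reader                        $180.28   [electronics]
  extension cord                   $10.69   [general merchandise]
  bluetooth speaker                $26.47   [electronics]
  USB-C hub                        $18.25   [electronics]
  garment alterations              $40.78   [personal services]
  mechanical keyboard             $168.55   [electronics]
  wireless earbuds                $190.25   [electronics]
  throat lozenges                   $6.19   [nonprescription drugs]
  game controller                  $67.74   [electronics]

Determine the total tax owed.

Noise-cancelling headphones $268.90: electronics, $150.00 or more → 6.25% → $16.80625
27" monitor $150.02: electronics, $150.00 or more → 6.25% → $9.37625
E-reader $180.28: electronics, $150.00 or more → 6.25% → $11.2675
Extension cord $10.69: general merchandise → 3.75% → $0.400875
Bluetooth speaker $26.47: electronics, under $150.00 → 0% → $0.00
USB-C hub $18.25: electronics, under $150.00 → 0% → $0.00
Garment alterations $40.78: personal services → 8% → $3.2624
Mechanical keyboard $168.55: electronics, $150.00 or more → 6.25% → $10.534375
Wireless earbuds $190.25: electronics, $150.00 or more → 6.25% → $11.890625
Throat lozenges $6.19: nonprescription drugs → 0% → $0.00
Game controller $67.74: electronics, under $150.00 → 0% → $0.00
Unrounded tax sum = $63.538275 → $63.54

$63.54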